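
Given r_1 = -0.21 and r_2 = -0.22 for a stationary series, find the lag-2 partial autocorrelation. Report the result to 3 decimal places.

φ_{22} = (r_2 − r_1²) / (1 − r_1²)
r_1² = (-0.21)² = 0.0441
Numerator = -0.22 − 0.0441 = -0.2641; denominator = 1 − 0.0441 = 0.9559
φ_{22} = -0.2641 / 0.9559 = -0.276

-0.276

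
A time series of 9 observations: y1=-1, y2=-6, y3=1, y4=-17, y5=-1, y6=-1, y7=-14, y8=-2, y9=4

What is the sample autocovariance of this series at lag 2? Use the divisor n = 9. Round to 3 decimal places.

-9.818

Mean ȳ = (-1 − 6 + 1 − 17 − 1 − 1 − 14 − 2 + 4)/9 = -4.1111
Σ_{t=1}^{7}(y_t−ȳ)(y_{t+2}−ȳ) = -88.3580
γ_2 = -88.3580 / 9 = -9.818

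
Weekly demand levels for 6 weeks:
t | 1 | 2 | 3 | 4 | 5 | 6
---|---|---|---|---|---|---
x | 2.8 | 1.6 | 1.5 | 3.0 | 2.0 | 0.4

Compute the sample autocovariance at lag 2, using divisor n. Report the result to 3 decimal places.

-0.395

Mean x̄ = (2.8 + 1.6 + 1.5 + 3.0 + 2.0 + 0.4)/6 = 1.8833
Σ_{t=1}^{4}(x_t−x̄)(x_{t+2}−x̄) = -2.3689
γ_2 = -2.3689 / 6 = -0.395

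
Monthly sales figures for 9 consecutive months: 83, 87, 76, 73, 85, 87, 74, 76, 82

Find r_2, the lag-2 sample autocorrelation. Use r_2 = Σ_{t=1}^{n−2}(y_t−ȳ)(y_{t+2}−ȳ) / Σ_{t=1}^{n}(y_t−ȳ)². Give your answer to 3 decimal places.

-0.788

Mean ȳ = (83 + 87 + 76 + 73 + 85 + 87 + 74 + 76 + 82)/9 = 80.3333
Σ(y_t−ȳ)(y_{t+2}−ȳ) = (-11.5556) + (-48.8889) + (-20.2222) + (-48.8889) + (-29.5556) + (-28.8889) + (-10.5556) = -198.5556
Denominator Σ(y_t−ȳ)² = 252.0000
r_2 = -198.5556 / 252.0000 = -0.788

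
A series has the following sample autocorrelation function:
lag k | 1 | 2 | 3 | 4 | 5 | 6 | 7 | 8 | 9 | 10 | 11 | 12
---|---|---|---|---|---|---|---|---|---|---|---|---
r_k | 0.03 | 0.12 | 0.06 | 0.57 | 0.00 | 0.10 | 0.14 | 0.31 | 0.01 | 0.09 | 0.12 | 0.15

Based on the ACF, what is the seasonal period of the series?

4

The largest autocorrelation is r_4 = 0.57, with weaker echoes at lags 8 (0.31) and 12 (0.15); the remaining lags stay at or below 0.14.
The dominant spike at lag 4 indicates a seasonal period of 4.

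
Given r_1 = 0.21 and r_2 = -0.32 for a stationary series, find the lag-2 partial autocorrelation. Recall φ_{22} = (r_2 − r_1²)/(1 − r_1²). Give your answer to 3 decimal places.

φ_{22} = (r_2 − r_1²) / (1 − r_1²)
r_1² = (0.21)² = 0.0441
Numerator = -0.32 − 0.0441 = -0.3641; denominator = 1 − 0.0441 = 0.9559
φ_{22} = -0.3641 / 0.9559 = -0.381

-0.381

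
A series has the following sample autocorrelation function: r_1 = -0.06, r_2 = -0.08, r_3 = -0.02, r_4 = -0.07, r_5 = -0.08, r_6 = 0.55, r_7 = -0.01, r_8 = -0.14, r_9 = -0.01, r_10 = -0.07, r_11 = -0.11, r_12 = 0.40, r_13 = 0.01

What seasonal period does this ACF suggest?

6

The largest autocorrelation is r_6 = 0.55, with a weaker echo at lag 12 (0.40); the remaining lags stay at or below 0.01.
The dominant spike at lag 6 indicates a seasonal period of 6.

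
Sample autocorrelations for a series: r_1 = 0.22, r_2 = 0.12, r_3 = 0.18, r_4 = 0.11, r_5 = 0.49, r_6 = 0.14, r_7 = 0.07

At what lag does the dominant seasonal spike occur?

5

The largest autocorrelation is r_5 = 0.49; the remaining lags stay at or below 0.22. The elevated value at lag 1 (0.22), dropping to 0.12 at lag 2, reflects decaying short-term dependence rather than seasonality.
The dominant spike at lag 5 indicates a seasonal period of 5.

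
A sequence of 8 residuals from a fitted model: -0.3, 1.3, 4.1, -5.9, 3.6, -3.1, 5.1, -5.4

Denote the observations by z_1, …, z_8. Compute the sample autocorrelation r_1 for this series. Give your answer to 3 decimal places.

Mean z̄ = (-0.3 + 1.3 + 4.1 − 5.9 + 3.6 − 3.1 + 5.1 − 5.4)/8 = -0.0750
Deviations from mean: -0.2250, 1.3750, 4.1750, -5.8250, 3.6750, -3.0250, 5.1750, -5.3250
Σ(z_t−z̄)(z_{t+1}−z̄) = (-0.3094) + (5.7406) + (-24.3194) + (-21.4069) + (-11.1169) + (-15.6544) + (-27.5569) = -94.6231
Denominator Σ(z_t−z̄)² = 131.0950
r_1 = -94.6231 / 131.0950 = -0.722

-0.722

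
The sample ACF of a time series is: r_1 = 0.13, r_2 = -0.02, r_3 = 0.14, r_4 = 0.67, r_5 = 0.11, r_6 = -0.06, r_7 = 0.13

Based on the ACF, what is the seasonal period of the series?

The largest autocorrelation is r_4 = 0.67; the remaining lags stay at or below 0.14.
The dominant spike at lag 4 indicates a seasonal period of 4.

4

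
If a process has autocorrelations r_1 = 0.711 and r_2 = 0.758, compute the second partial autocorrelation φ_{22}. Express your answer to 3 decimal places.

φ_{22} = (r_2 − r_1²) / (1 − r_1²)
r_1² = (0.711)² = 0.505521
Numerator = 0.758 − 0.5055 = 0.2525; denominator = 1 − 0.5055 = 0.4945
φ_{22} = 0.2525 / 0.4945 = 0.511

0.511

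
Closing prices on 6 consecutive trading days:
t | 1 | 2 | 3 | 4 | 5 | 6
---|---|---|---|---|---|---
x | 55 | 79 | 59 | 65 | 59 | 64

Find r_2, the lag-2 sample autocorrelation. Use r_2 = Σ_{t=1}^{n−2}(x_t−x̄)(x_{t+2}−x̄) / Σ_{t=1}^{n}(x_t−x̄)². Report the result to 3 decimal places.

Mean x̄ = (55 + 79 + 59 + 65 + 59 + 64)/6 = 63.5000
Σ(x_t−x̄)(x_{t+2}−x̄) = (38.2500) + (23.2500) + (20.2500) + (0.7500) = 82.5000
Denominator Σ(x_t−x̄)² = 355.5000
r_2 = 82.5000 / 355.5000 = 0.232

0.232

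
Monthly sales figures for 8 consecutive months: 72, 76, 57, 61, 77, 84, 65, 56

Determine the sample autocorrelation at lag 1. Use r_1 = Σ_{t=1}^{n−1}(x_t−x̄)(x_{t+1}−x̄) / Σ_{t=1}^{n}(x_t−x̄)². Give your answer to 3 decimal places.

0.113

Mean x̄ = (72 + 76 + 57 + 61 + 77 + 84 + 65 + 56)/8 = 68.5000
Deviations from mean: 3.5000, 7.5000, -11.5000, -7.5000, 8.5000, 15.5000, -3.5000, -12.5000
Σ(x_t−x̄)(x_{t+1}−x̄) = (26.2500) + (-86.2500) + (86.2500) + (-63.7500) + (131.7500) + (-54.2500) + (43.7500) = 83.7500
Denominator Σ(x_t−x̄)² = 738.0000
r_1 = 83.7500 / 738.0000 = 0.113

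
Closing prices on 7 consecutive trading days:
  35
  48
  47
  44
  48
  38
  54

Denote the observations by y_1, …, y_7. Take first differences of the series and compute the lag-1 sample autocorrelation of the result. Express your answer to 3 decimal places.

-0.408

First differences Δy: 13, -1, -3, 4, -10, 16
Mean of differences = 3.1667
Numerator Σ(Δy_t−Δȳ)(Δy_{t+1}−Δȳ) = -200.3611
Denominator Σ(Δy_t−Δȳ)² = 490.8333
r_1(Δy) = -200.3611 / 490.8333 = -0.408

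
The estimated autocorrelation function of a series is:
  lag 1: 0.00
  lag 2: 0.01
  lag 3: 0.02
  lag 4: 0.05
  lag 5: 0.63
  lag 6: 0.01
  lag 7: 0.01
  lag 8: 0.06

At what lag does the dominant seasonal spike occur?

5

The largest autocorrelation is r_5 = 0.63; the remaining lags stay at or below 0.06.
The dominant spike at lag 5 indicates a seasonal period of 5.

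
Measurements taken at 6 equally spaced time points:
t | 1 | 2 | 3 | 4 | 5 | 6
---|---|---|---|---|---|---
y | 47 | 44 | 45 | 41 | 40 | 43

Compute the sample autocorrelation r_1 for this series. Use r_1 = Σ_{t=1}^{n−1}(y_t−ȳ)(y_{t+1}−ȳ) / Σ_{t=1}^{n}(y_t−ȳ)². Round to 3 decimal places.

Mean ȳ = (47 + 44 + 45 + 41 + 40 + 43)/6 = 43.3333
Numerator Σ_{t=1}^{5}(y_t−ȳ)(y_{t+1}−ȳ) = 8.5556
Denominator Σ(y_t−ȳ)² = 33.3333
r_1 = 8.5556 / 33.3333 = 0.257

0.257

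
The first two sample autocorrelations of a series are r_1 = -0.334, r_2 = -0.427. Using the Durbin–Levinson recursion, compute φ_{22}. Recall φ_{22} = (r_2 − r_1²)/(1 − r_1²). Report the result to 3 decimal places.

φ_{22} = (r_2 − r_1²) / (1 − r_1²)
r_1² = (-0.334)² = 0.111556
Numerator = -0.427 − 0.1116 = -0.5386; denominator = 1 − 0.1116 = 0.8884
φ_{22} = -0.5386 / 0.8884 = -0.606

-0.606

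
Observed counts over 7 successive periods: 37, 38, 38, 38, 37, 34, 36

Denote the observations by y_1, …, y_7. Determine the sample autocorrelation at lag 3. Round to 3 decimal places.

-0.305

Mean ȳ = (37 + 38 + 38 + 38 + 37 + 34 + 36)/7 = 36.8571
Deviations from mean: 0.1429, 1.1429, 1.1429, 1.1429, 0.1429, -2.8571, -0.8571
Σ(y_t−ȳ)(y_{t+3}−ȳ) = (0.1633) + (0.1633) + (-3.2653) + (-0.9796) = -3.9184
Denominator Σ(y_t−ȳ)² = 12.8571
r_3 = -3.9184 / 12.8571 = -0.305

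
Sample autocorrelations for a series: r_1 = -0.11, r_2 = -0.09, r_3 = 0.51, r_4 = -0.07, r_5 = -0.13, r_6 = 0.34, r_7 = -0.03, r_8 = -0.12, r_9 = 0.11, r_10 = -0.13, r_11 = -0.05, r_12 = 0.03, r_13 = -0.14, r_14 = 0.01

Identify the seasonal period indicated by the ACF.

The largest autocorrelation is r_3 = 0.51, with a weaker echo at lag 6 (0.34); the remaining lags stay at or below 0.11.
The dominant spike at lag 3 indicates a seasonal period of 3.

3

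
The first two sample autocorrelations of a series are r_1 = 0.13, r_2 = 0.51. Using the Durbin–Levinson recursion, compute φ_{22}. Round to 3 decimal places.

φ_{22} = (r_2 − r_1²) / (1 − r_1²)
r_1² = (0.13)² = 0.0169
Numerator = 0.51 − 0.0169 = 0.4931; denominator = 1 − 0.0169 = 0.9831
φ_{22} = 0.4931 / 0.9831 = 0.502

0.502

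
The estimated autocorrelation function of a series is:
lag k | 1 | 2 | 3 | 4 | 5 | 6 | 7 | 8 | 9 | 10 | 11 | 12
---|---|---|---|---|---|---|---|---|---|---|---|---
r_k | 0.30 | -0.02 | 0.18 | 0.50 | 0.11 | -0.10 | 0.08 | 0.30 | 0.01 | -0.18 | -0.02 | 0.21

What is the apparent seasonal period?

The largest autocorrelation is r_4 = 0.50; the remaining lags stay at or below 0.30.
The dominant spike at lag 4 indicates a seasonal period of 4.

4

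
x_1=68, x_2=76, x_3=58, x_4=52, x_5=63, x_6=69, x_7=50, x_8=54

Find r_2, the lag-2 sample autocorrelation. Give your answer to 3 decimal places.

-0.518

Mean x̄ = (68 + 76 + 58 + 52 + 63 + 69 + 50 + 54)/8 = 61.2500
Numerator Σ_{t=1}^{6}(x_t−x̄)(x_{t+2}−x̄) = -311.6250
Denominator Σ(x_t−x̄)² = 601.5000
r_2 = -311.6250 / 601.5000 = -0.518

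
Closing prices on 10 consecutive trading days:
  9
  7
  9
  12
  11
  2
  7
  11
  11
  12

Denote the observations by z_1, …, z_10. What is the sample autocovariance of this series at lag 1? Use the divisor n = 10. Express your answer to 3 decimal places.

Mean z̄ = (9 + 7 + 9 + 12 + 11 + 2 + 7 + 11 + 11 + 12)/10 = 9.1000
Σ_{t=1}^{9}(z_t−z̄)(z_{t+1}−z̄) = 12.1900
γ_1 = 12.1900 / 10 = 1.219

1.219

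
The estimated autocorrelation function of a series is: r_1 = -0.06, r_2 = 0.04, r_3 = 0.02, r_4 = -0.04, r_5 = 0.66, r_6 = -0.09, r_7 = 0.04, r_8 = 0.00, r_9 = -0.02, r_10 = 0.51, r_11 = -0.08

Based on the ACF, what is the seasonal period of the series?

The largest autocorrelation is r_5 = 0.66, with a weaker echo at lag 10 (0.51); the remaining lags stay at or below 0.04.
The dominant spike at lag 5 indicates a seasonal period of 5.

5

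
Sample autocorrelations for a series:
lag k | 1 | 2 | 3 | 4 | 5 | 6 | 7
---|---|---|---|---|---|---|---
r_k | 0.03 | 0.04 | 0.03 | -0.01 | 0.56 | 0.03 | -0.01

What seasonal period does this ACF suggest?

5

The largest autocorrelation is r_5 = 0.56; the remaining lags stay at or below 0.04.
The dominant spike at lag 5 indicates a seasonal period of 5.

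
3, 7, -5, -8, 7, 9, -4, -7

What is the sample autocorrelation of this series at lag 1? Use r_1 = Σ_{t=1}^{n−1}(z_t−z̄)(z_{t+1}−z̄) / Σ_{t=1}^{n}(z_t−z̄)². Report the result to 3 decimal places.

0.069

Mean z̄ = (3 + 7 − 5 − 8 + 7 + 9 − 4 − 7)/8 = 0.2500
Deviations from mean: 2.7500, 6.7500, -5.2500, -8.2500, 6.7500, 8.7500, -4.2500, -7.2500
Numerator Σ_{t=1}^{7}(z_t−z̄)(z_{t+1}−z̄) = 23.4375
Denominator Σ(z_t−z̄)² = 341.5000
r_1 = 23.4375 / 341.5000 = 0.069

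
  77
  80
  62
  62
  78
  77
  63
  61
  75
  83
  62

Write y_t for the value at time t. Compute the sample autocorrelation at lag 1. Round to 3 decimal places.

Mean ȳ = (77 + 80 + 62 + 62 + 78 + 77 + 63 + 61 + 75 + 83 + 62)/11 = 70.9091
Numerator Σ_{t=1}^{10}(y_t−ȳ)(y_{t+1}−ȳ) = -34.8264
Denominator Σ(y_t−ȳ)² = 768.9091
r_1 = -34.8264 / 768.9091 = -0.045

-0.045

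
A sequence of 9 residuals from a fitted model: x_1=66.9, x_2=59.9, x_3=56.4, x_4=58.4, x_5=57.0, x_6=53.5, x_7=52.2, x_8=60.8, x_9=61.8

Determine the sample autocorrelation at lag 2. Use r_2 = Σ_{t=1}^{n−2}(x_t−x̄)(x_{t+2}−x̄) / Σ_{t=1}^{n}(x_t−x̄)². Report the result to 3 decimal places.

-0.227

Mean x̄ = (66.9 + 59.9 + 56.4 + 58.4 + 57.0 + 53.5 + 52.2 + 60.8 + 61.8)/9 = 58.5444
Σ(x_t−x̄)(x_{t+2}−x̄) = (-17.9180) + (-0.1958) + (3.3120) + (0.7286) + (9.7986) + (-11.3780) + (-20.6547) = -36.3073
Denominator Σ(x_t−x̄)² = 160.0422
r_2 = -36.3073 / 160.0422 = -0.227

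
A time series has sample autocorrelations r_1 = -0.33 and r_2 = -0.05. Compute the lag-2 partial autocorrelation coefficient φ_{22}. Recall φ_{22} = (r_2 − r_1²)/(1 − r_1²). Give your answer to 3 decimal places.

φ_{22} = (r_2 − r_1²) / (1 − r_1²)
r_1² = (-0.33)² = 0.1089
Numerator = -0.05 − 0.1089 = -0.1589; denominator = 1 − 0.1089 = 0.8911
φ_{22} = -0.1589 / 0.8911 = -0.178

-0.178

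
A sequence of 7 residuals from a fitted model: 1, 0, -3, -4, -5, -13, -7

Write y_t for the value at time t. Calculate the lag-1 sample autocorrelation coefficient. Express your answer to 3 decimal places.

0.438

Mean ȳ = (1 + 0 − 3 − 4 − 5 − 13 − 7)/7 = -4.4286
Deviations from mean: 5.4286, 4.4286, 1.4286, 0.4286, -0.5714, -8.5714, -2.5714
Σ(y_t−ȳ)(y_{t+1}−ȳ) = (24.0408) + (6.3265) + (0.6122) + (-0.2449) + (4.8980) + (22.0408) = 57.6735
Denominator Σ(y_t−ȳ)² = 131.7143
r_1 = 57.6735 / 131.7143 = 0.438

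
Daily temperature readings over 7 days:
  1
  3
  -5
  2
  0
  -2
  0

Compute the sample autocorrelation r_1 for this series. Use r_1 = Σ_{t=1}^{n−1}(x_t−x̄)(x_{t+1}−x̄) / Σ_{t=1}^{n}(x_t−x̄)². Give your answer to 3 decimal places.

-0.520

Mean x̄ = (1 + 3 − 5 + 2 + 0 − 2 + 0)/7 = -0.1429
Deviations from mean: 1.1429, 3.1429, -4.8571, 2.1429, 0.1429, -1.8571, 0.1429
Numerator Σ_{t=1}^{6}(x_t−x̄)(x_{t+1}−x̄) = -22.3061
Denominator Σ(x_t−x̄)² = 42.8571
r_1 = -22.3061 / 42.8571 = -0.520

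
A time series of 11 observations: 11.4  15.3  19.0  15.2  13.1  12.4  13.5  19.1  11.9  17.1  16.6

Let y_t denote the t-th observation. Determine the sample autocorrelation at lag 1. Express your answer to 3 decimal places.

Mean ȳ = (11.4 + 15.3 + 19.0 + 15.2 + 13.1 + 12.4 + 13.5 + 19.1 + 11.9 + 17.1 + 16.6)/11 = 14.9636
Numerator Σ_{t=1}^{10}(y_t−ȳ)(y_{t+1}−ȳ) = -12.5731
Denominator Σ(y_t−ȳ)² = 75.0855
r_1 = -12.5731 / 75.0855 = -0.167

-0.167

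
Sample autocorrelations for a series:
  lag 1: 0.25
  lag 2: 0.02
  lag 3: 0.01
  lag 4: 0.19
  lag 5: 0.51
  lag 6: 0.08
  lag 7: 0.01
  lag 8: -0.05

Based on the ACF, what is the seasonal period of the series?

The largest autocorrelation is r_5 = 0.51; the remaining lags stay at or below 0.25. The elevated value at lag 1 (0.25), dropping to 0.02 at lag 2, reflects decaying short-term dependence rather than seasonality.
The dominant spike at lag 5 indicates a seasonal period of 5.

5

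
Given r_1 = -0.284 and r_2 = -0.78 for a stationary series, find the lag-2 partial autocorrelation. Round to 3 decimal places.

φ_{22} = (r_2 − r_1²) / (1 − r_1²)
r_1² = (-0.284)² = 0.080656
Numerator = -0.78 − 0.0807 = -0.8607; denominator = 1 − 0.0807 = 0.9193
φ_{22} = -0.8607 / 0.9193 = -0.936

-0.936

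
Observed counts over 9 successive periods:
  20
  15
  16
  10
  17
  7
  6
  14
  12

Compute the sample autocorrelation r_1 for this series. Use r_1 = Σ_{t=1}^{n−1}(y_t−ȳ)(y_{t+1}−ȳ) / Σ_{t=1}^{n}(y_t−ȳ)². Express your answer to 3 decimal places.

Mean ȳ = (20 + 15 + 16 + 10 + 17 + 7 + 6 + 14 + 12)/9 = 13.0000
Numerator Σ_{t=1}^{8}(y_t−ȳ)(y_{t+1}−ȳ) = 9.0000
Denominator Σ(y_t−ȳ)² = 174.0000
r_1 = 9.0000 / 174.0000 = 0.052

0.052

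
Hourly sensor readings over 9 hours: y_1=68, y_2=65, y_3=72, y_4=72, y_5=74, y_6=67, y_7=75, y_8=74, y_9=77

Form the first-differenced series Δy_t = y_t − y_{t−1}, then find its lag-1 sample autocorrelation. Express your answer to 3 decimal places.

-0.648

First differences Δy: -3, 7, 0, 2, -7, 8, -1, 3
Mean of differences = 1.1250
Numerator Σ(Δy_t−Δȳ)(Δy_{t+1}−Δȳ) = -113.3906
Denominator Σ(Δy_t−Δȳ)² = 174.8750
r_1(Δy) = -113.3906 / 174.8750 = -0.648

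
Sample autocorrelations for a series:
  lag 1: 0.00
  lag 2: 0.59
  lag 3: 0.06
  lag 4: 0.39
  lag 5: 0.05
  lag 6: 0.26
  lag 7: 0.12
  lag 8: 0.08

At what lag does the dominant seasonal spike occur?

2

The largest autocorrelation is r_2 = 0.59, with weaker echoes at lags 4 (0.39) and 6 (0.26); the remaining lags stay at or below 0.12.
The dominant spike at lag 2 indicates a seasonal period of 2.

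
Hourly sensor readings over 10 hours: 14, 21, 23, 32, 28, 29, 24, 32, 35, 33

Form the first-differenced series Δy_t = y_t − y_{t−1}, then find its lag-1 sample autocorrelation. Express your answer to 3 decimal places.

First differences Δy: 7, 2, 9, -4, 1, -5, 8, 3, -2
Mean of differences = 2.1111
Numerator Σ(Δy_t−Δȳ)(Δy_{t+1}−Δȳ) = -69.0123
Denominator Σ(Δy_t−Δȳ)² = 212.8889
r_1(Δy) = -69.0123 / 212.8889 = -0.324

-0.324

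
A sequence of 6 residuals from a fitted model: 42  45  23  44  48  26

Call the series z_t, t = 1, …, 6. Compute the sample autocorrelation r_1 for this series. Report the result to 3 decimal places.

-0.398

Mean z̄ = (42 + 45 + 23 + 44 + 48 + 26)/6 = 38.0000
Deviations from mean: 4.0000, 7.0000, -15.0000, 6.0000, 10.0000, -12.0000
Σ(z_t−z̄)(z_{t+1}−z̄) = (28.0000) + (-105.0000) + (-90.0000) + (60.0000) + (-120.0000) = -227.0000
Denominator Σ(z_t−z̄)² = 570.0000
r_1 = -227.0000 / 570.0000 = -0.398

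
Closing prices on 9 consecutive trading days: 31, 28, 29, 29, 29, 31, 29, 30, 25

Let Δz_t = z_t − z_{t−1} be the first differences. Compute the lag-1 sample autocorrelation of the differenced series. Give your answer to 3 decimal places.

First differences Δz: -3, 1, 0, 0, 2, -2, 1, -5
Mean of differences = -0.7500
Numerator Σ(Δz_t−Δz̄)(Δz_{t+1}−Δz̄) = -13.0625
Denominator Σ(Δz_t−Δz̄)² = 39.5000
r_1(Δz) = -13.0625 / 39.5000 = -0.331

-0.331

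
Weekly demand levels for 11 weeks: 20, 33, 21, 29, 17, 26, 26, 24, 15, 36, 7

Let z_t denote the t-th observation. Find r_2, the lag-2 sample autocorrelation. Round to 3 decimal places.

0.286

Mean z̄ = (20 + 33 + 21 + 29 + 17 + 26 + 26 + 24 + 15 + 36 + 7)/11 = 23.0909
Numerator Σ_{t=1}^{9}(z_t−z̄)(z_{t+2}−z̄) = 198.2562
Denominator Σ(z_t−z̄)² = 692.9091
r_2 = 198.2562 / 692.9091 = 0.286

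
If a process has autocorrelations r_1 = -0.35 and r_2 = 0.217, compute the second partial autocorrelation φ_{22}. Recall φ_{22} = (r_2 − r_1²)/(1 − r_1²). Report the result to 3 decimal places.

0.108

φ_{22} = (r_2 − r_1²) / (1 − r_1²)
r_1² = (-0.35)² = 0.1225
Numerator = 0.217 − 0.1225 = 0.0945; denominator = 1 − 0.1225 = 0.8775
φ_{22} = 0.0945 / 0.8775 = 0.108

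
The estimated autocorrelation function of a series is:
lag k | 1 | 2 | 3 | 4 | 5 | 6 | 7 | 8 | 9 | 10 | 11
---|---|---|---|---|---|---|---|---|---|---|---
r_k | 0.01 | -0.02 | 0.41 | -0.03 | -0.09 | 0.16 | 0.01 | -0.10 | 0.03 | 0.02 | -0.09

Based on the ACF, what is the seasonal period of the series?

The largest autocorrelation is r_3 = 0.41, with a weaker echo at lag 6 (0.16); the remaining lags stay at or below 0.03.
The dominant spike at lag 3 indicates a seasonal period of 3.

3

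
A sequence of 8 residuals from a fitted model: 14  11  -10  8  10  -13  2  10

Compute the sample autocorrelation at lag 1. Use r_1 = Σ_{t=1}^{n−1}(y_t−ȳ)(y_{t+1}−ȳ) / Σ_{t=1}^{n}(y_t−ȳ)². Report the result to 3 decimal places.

-0.193

Mean ȳ = (14 + 11 − 10 + 8 + 10 − 13 + 2 + 10)/8 = 4.0000
Σ(y_t−ȳ)(y_{t+1}−ȳ) = (70.0000) + (-98.0000) + (-56.0000) + (24.0000) + (-102.0000) + (34.0000) + (-12.0000) = -140.0000
Denominator Σ(y_t−ȳ)² = 726.0000
r_1 = -140.0000 / 726.0000 = -0.193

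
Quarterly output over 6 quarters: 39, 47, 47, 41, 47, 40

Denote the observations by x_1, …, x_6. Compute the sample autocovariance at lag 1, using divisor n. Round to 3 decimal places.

-5.542

Mean x̄ = (39 + 47 + 47 + 41 + 47 + 40)/6 = 43.5000
Σ_{t=1}^{5}(x_t−x̄)(x_{t+1}−x̄) = -33.2500
γ_1 = -33.2500 / 6 = -5.542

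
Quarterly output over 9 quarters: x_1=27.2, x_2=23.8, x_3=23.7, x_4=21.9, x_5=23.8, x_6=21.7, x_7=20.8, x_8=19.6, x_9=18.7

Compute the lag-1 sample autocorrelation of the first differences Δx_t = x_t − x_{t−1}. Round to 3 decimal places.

First differences Δx: -3.4, -0.1, -1.8, 1.9, -2.1, -0.9, -1.2, -0.9
Mean of differences = -1.0625
Numerator Σ(Δx_t−Δx̄)(Δx_{t+1}−Δx̄) = -8.4314
Denominator Σ(Δx_t−Δx̄)² = 16.8588
r_1(Δx) = -8.4314 / 16.8588 = -0.500

-0.500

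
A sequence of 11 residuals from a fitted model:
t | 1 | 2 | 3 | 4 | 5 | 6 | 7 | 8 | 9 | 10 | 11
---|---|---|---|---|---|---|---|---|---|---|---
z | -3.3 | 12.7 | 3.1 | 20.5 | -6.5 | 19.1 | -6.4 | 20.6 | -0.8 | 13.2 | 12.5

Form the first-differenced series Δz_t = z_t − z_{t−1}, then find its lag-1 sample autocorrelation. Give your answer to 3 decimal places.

First differences Δz: 16.0, -9.6, 17.4, -27.0, 25.6, -25.5, 27.0, -21.4, 14.0, -0.7
Mean of differences = 1.5800
Numerator Σ(Δz_t−Δz̄)(Δz_{t+1}−Δz̄) = -3713.4264
Denominator Σ(Δz_t−Δz̄)² = 4044.0160
r_1(Δz) = -3713.4264 / 4044.0160 = -0.918

-0.918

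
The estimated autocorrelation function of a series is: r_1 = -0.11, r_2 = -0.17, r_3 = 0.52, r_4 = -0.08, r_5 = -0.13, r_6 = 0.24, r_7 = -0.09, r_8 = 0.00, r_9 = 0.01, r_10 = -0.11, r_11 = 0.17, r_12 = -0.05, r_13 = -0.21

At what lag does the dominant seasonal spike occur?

3

The largest autocorrelation is r_3 = 0.52, with a weaker echo at lag 6 (0.24); the remaining lags stay at or below 0.17.
The dominant spike at lag 3 indicates a seasonal period of 3.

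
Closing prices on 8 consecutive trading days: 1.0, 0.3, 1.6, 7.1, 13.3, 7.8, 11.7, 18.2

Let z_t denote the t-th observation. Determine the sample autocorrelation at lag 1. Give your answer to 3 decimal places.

Mean z̄ = (1.0 + 0.3 + 1.6 + 7.1 + 13.3 + 7.8 + 11.7 + 18.2)/8 = 7.6250
Deviations from mean: -6.6250, -7.3250, -6.0250, -0.5250, 5.6750, 0.1750, 4.0750, 10.5750
Numerator Σ_{t=1}^{7}(z_t−z̄)(z_{t+1}−z̄) = 137.6444
Denominator Σ(z_t−z̄)² = 294.7950
r_1 = 137.6444 / 294.7950 = 0.467

0.467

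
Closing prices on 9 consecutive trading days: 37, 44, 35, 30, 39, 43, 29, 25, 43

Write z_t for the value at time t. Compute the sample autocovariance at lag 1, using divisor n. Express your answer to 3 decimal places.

Mean z̄ = (37 + 44 + 35 + 30 + 39 + 43 + 29 + 25 + 43)/9 = 36.1111
Σ_{t=1}^{8}(z_t−z̄)(z_{t+1}−z̄) = -39.2346
γ_1 = -39.2346 / 9 = -4.359

-4.359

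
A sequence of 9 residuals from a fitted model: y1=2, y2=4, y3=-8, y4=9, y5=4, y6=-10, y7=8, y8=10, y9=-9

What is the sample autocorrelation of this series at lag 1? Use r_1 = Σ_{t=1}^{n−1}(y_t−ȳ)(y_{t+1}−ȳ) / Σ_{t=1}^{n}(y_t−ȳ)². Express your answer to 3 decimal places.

-0.408

Mean ȳ = (2 + 4 − 8 + 9 + 4 − 10 + 8 + 10 − 9)/9 = 1.1111
Numerator Σ_{t=1}^{8}(y_t−ȳ)(y_{t+1}−ȳ) = -210.1235
Denominator Σ(y_t−ȳ)² = 514.8889
r_1 = -210.1235 / 514.8889 = -0.408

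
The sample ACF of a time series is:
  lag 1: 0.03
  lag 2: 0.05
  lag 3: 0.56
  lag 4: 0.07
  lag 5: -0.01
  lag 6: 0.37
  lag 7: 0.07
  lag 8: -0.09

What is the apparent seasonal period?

The largest autocorrelation is r_3 = 0.56, with a weaker echo at lag 6 (0.37); the remaining lags stay at or below 0.07.
The dominant spike at lag 3 indicates a seasonal period of 3.

3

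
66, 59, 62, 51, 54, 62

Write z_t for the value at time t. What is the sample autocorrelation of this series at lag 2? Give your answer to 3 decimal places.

Mean z̄ = (66 + 59 + 62 + 51 + 54 + 62)/6 = 59.0000
Numerator Σ_{t=1}^{4}(z_t−z̄)(z_{t+2}−z̄) = -18.0000
Denominator Σ(z_t−z̄)² = 156.0000
r_2 = -18.0000 / 156.0000 = -0.115

-0.115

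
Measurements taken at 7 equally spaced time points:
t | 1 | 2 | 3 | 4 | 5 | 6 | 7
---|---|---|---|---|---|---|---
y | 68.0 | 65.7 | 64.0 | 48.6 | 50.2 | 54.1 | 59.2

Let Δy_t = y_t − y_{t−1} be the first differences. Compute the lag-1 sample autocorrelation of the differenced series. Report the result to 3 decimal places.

0.045

First differences Δy: -2.3, -1.7, -15.4, 1.6, 3.9, 5.1
Mean of differences = -1.4667
Numerator Σ(Δy_t−Δȳ)(Δy_{t+1}−Δȳ) = 12.4156
Denominator Σ(Δy_t−Δȳ)² = 276.2133
r_1(Δy) = 12.4156 / 276.2133 = 0.045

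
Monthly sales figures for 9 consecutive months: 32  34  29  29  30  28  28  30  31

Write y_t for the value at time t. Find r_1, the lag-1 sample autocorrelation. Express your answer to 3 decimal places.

Mean ȳ = (32 + 34 + 29 + 29 + 30 + 28 + 28 + 30 + 31)/9 = 30.1111
Numerator Σ_{t=1}^{8}(y_t−ȳ)(y_{t+1}−ȳ) = 9.2099
Denominator Σ(y_t−ȳ)² = 30.8889
r_1 = 9.2099 / 30.8889 = 0.298

0.298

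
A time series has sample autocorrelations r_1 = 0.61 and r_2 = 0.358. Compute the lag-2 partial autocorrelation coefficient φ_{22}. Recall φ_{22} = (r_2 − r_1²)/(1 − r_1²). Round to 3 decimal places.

-0.022

φ_{22} = (r_2 − r_1²) / (1 − r_1²)
r_1² = (0.61)² = 0.3721
Numerator = 0.358 − 0.3721 = -0.0141; denominator = 1 − 0.3721 = 0.6279
φ_{22} = -0.0141 / 0.6279 = -0.022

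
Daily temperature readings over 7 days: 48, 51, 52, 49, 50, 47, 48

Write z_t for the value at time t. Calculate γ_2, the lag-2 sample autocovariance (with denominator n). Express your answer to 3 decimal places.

Mean z̄ = (48 + 51 + 52 + 49 + 50 + 47 + 48)/7 = 49.2857
Deviations: -1.2857, 1.7143, 2.7143, -0.2857, 0.7143, -2.2857, -1.2857
Σ_{t=1}^{5}(z_t−z̄)(z_{t+2}−z̄) = -2.3061
γ_2 = -2.3061 / 7 = -0.329

-0.329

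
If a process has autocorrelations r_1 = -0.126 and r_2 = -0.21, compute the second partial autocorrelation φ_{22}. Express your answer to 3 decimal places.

-0.230

φ_{22} = (r_2 − r_1²) / (1 − r_1²)
r_1² = (-0.126)² = 0.015876
Numerator = -0.21 − 0.0159 = -0.2259; denominator = 1 − 0.0159 = 0.9841
φ_{22} = -0.2259 / 0.9841 = -0.230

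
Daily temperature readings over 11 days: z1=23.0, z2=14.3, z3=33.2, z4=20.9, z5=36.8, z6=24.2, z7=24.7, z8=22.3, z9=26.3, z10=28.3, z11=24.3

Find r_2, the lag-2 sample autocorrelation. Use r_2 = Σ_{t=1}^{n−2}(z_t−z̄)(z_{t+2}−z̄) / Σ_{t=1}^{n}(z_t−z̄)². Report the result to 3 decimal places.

Mean z̄ = (23.0 + 14.3 + 33.2 + 20.9 + 36.8 + 24.2 + 24.7 + 22.3 + 26.3 + 28.3 + 24.3)/11 = 25.3000
Numerator Σ_{t=1}^{9}(z_t−z̄)(z_{t+2}−z̄) = 111.7200
Denominator Σ(z_t−z̄)² = 361.8800
r_2 = 111.7200 / 361.8800 = 0.309

0.309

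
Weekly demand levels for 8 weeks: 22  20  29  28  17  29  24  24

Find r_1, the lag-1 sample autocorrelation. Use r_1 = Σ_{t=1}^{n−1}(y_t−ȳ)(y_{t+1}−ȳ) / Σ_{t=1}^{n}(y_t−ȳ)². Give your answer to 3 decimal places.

-0.411

Mean ȳ = (22 + 20 + 29 + 28 + 17 + 29 + 24 + 24)/8 = 24.1250
Σ(y_t−ȳ)(y_{t+1}−ȳ) = (8.7656) + (-20.1094) + (18.8906) + (-27.6094) + (-34.7344) + (-0.6094) + (0.0156) = -55.3906
Denominator Σ(y_t−ȳ)² = 134.8750
r_1 = -55.3906 / 134.8750 = -0.411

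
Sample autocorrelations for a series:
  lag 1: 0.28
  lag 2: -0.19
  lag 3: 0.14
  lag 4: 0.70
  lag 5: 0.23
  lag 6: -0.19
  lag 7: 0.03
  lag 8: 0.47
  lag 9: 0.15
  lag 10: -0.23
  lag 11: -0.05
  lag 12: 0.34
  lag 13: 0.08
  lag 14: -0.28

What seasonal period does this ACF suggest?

The largest autocorrelation is r_4 = 0.70, with weaker echoes at lags 8 (0.47) and 12 (0.34); the remaining lags stay at or below 0.28.
The dominant spike at lag 4 indicates a seasonal period of 4.

4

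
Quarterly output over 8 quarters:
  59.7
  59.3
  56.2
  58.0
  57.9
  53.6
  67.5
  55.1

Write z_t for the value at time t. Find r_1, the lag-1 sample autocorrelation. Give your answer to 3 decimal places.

-0.571

Mean z̄ = (59.7 + 59.3 + 56.2 + 58.0 + 57.9 + 53.6 + 67.5 + 55.1)/8 = 58.4125
Σ(z_t−z̄)(z_{t+1}−z̄) = (1.1427) + (-1.9636) + (0.9127) + (0.2114) + (2.4664) + (-43.7336) + (-30.1023) = -71.0664
Denominator Σ(z_t−z̄)² = 124.4888
r_1 = -71.0664 / 124.4888 = -0.571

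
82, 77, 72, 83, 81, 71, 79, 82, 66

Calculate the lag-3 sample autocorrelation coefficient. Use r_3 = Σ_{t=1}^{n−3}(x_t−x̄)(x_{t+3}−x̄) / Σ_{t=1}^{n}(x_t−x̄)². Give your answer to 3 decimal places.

0.549

Mean x̄ = (82 + 77 + 72 + 83 + 81 + 71 + 79 + 82 + 66)/9 = 77.0000
Σ(x_t−x̄)(x_{t+3}−x̄) = (30.0000) + (0.0000) + (30.0000) + (12.0000) + (20.0000) + (66.0000) = 158.0000
Denominator Σ(x_t−x̄)² = 288.0000
r_3 = 158.0000 / 288.0000 = 0.549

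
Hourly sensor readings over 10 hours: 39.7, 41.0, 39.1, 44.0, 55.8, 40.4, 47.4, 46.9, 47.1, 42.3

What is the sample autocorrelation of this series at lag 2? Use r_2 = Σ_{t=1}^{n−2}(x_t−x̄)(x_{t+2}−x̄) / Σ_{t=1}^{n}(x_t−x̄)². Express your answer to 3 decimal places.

-0.023

Mean x̄ = (39.7 + 41.0 + 39.1 + 44.0 + 55.8 + 40.4 + 47.4 + 46.9 + 47.1 + 42.3)/10 = 44.3700
Numerator Σ_{t=1}^{8}(x_t−x̄)(x_{t+2}−x̄) = -5.2858
Denominator Σ(x_t−x̄)² = 234.8010
r_2 = -5.2858 / 234.8010 = -0.023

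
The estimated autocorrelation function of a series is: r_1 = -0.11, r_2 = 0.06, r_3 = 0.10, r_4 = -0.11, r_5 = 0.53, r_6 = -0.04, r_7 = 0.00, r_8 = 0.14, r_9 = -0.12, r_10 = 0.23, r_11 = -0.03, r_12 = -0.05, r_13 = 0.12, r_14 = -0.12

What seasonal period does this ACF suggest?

5

The largest autocorrelation is r_5 = 0.53, with a weaker echo at lag 10 (0.23); the remaining lags stay at or below 0.14.
The dominant spike at lag 5 indicates a seasonal period of 5.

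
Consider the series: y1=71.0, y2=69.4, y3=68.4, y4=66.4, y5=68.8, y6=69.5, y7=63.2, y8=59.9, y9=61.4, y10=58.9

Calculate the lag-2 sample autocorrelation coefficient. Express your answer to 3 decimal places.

Mean ȳ = (71.0 + 69.4 + 68.4 + 66.4 + 68.8 + 69.5 + 63.2 + 59.9 + 61.4 + 58.9)/10 = 65.6900
Numerator Σ_{t=1}^{8}(y_t−ȳ)(y_{t+2}−ȳ) = 48.3498
Denominator Σ(y_t−ȳ)² = 178.2290
r_2 = 48.3498 / 178.2290 = 0.271

0.271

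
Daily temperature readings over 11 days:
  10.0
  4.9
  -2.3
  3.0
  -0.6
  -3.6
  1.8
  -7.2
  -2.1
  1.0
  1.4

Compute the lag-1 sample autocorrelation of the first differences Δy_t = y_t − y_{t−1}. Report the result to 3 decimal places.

-0.403

First differences Δy: -5.1, -7.2, 5.3, -3.6, -3.0, 5.4, -9.0, 5.1, 3.1, 0.4
Mean of differences = -0.8600
Numerator Σ(Δy_t−Δȳ)(Δy_{t+1}−Δȳ) = -107.4636
Denominator Σ(Δy_t−Δȳ)² = 266.4440
r_1(Δy) = -107.4636 / 266.4440 = -0.403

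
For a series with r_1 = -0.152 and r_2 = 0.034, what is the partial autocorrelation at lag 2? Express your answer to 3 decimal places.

0.011

φ_{22} = (r_2 − r_1²) / (1 − r_1²)
r_1² = (-0.152)² = 0.023104
Numerator = 0.034 − 0.0231 = 0.0109; denominator = 1 − 0.0231 = 0.9769
φ_{22} = 0.0109 / 0.9769 = 0.011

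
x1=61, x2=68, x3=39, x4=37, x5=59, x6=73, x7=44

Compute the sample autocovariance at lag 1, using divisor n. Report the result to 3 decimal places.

-5.679

Mean x̄ = (61 + 68 + 39 + 37 + 59 + 73 + 44)/7 = 54.4286
Σ_{t=1}^{6}(x_t−x̄)(x_{t+1}−x̄) = -39.7551
γ_1 = -39.7551 / 7 = -5.679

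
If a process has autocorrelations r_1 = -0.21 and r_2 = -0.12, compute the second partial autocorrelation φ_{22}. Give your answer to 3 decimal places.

φ_{22} = (r_2 − r_1²) / (1 − r_1²)
r_1² = (-0.21)² = 0.0441
Numerator = -0.12 − 0.0441 = -0.1641; denominator = 1 − 0.0441 = 0.9559
φ_{22} = -0.1641 / 0.9559 = -0.172

-0.172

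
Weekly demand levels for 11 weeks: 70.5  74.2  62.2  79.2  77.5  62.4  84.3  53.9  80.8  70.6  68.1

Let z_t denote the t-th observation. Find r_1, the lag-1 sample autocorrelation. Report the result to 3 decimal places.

Mean z̄ = (70.5 + 74.2 + 62.2 + 79.2 + 77.5 + 62.4 + 84.3 + 53.9 + 80.8 + 70.6 + 68.1)/11 = 71.2455
Numerator Σ_{t=1}^{10}(z_t−z̄)(z_{t+1}−z̄) = -618.2275
Denominator Σ(z_t−z̄)² = 844.6273
r_1 = -618.2275 / 844.6273 = -0.732

-0.732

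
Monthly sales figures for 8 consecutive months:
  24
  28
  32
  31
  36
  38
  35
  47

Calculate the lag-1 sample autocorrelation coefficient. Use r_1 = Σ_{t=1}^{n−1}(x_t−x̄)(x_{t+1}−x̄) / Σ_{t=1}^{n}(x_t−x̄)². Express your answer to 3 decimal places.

0.285

Mean x̄ = (24 + 28 + 32 + 31 + 36 + 38 + 35 + 47)/8 = 33.8750
Σ(x_t−x̄)(x_{t+1}−x̄) = (58.0156) + (11.0156) + (5.3906) + (-6.1094) + (8.7656) + (4.6406) + (14.7656) = 96.4844
Denominator Σ(x_t−x̄)² = 338.8750
r_1 = 96.4844 / 338.8750 = 0.285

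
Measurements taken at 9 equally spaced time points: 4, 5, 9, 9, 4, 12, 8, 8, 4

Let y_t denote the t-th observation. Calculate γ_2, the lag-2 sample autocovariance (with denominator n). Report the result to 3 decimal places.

-0.778

Mean ȳ = (4 + 5 + 9 + 9 + 4 + 12 + 8 + 8 + 4)/9 = 7.0000
Σ_{t=1}^{7}(y_t−ȳ)(y_{t+2}−ȳ) = -7.0000
γ_2 = -7.0000 / 9 = -0.778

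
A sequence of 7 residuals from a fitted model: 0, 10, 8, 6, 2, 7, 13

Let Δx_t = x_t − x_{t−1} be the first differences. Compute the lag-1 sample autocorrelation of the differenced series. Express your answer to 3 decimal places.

0.024

First differences Δx: 10, -2, -2, -4, 5, 6
Mean of differences = 2.1667
Numerator Σ(Δx_t−Δx̄)(Δx_{t+1}−Δx̄) = 3.8056
Denominator Σ(Δx_t−Δx̄)² = 156.8333
r_1(Δx) = 3.8056 / 156.8333 = 0.024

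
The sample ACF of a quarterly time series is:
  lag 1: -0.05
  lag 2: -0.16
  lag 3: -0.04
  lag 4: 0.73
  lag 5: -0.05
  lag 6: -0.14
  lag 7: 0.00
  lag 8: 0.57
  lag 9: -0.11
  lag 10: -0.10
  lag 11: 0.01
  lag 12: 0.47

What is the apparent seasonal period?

The largest autocorrelation is r_4 = 0.73, with weaker echoes at lags 8 (0.57) and 12 (0.47); the remaining lags stay at or below 0.01.
The dominant spike at lag 4 indicates a seasonal period of 4.

4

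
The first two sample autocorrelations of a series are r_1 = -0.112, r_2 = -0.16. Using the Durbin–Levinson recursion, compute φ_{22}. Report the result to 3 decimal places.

-0.175

φ_{22} = (r_2 − r_1²) / (1 − r_1²)
r_1² = (-0.112)² = 0.012544
Numerator = -0.16 − 0.0125 = -0.1725; denominator = 1 − 0.0125 = 0.9875
φ_{22} = -0.1725 / 0.9875 = -0.175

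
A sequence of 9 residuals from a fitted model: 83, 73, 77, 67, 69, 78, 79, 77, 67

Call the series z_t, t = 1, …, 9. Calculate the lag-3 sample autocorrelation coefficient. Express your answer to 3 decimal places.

Mean z̄ = (83 + 73 + 77 + 67 + 69 + 78 + 79 + 77 + 67)/9 = 74.4444
Σ(z_t−z̄)(z_{t+3}−z̄) = (-63.6914) + (7.8642) + (9.0864) + (-33.9136) + (-13.9136) + (-26.4691) = -121.0370
Denominator Σ(z_t−z̄)² = 262.2222
r_3 = -121.0370 / 262.2222 = -0.462

-0.462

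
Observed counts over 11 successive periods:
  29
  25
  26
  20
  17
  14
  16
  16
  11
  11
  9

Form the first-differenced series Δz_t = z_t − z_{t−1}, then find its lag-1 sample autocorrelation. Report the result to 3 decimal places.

-0.328

First differences Δz: -4, 1, -6, -3, -3, 2, 0, -5, 0, -2
Mean of differences = -2.0000
Numerator Σ(Δz_t−Δz̄)(Δz_{t+1}−Δz̄) = -21.0000
Denominator Σ(Δz_t−Δz̄)² = 64.0000
r_1(Δz) = -21.0000 / 64.0000 = -0.328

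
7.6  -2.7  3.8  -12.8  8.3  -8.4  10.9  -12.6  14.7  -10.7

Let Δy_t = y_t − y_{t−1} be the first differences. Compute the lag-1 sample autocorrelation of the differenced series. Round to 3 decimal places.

First differences Δy: -10.3, 6.5, -16.6, 21.1, -16.7, 19.3, -23.5, 27.3, -25.4
Mean of differences = -2.0333
Numerator Σ(Δy_t−Δȳ)(Δy_{t+1}−Δȳ) = -2957.0644
Denominator Σ(Δy_t−Δȳ)² = 3425.9800
r_1(Δy) = -2957.0644 / 3425.9800 = -0.863

-0.863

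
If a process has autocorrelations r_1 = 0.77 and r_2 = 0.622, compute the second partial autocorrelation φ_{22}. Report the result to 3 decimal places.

0.071

φ_{22} = (r_2 − r_1²) / (1 − r_1²)
r_1² = (0.77)² = 0.5929
Numerator = 0.622 − 0.5929 = 0.0291; denominator = 1 − 0.5929 = 0.4071
φ_{22} = 0.0291 / 0.4071 = 0.071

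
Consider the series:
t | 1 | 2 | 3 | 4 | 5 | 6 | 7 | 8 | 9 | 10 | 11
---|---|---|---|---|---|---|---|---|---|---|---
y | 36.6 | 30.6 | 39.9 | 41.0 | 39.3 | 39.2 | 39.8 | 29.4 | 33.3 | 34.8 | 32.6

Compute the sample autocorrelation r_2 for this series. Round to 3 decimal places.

0.012

Mean ȳ = (36.6 + 30.6 + 39.9 + 41.0 + 39.3 + 39.2 + 39.8 + 29.4 + 33.3 + 34.8 + 32.6)/11 = 36.0455
Numerator Σ_{t=1}^{9}(y_t−ȳ)(y_{t+2}−ȳ) = 2.0159
Denominator Σ(y_t−ȳ)² = 169.1273
r_2 = 2.0159 / 169.1273 = 0.012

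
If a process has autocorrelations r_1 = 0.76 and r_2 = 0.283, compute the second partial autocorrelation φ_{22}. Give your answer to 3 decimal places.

φ_{22} = (r_2 − r_1²) / (1 − r_1²)
r_1² = (0.76)² = 0.5776
Numerator = 0.283 − 0.5776 = -0.2946; denominator = 1 − 0.5776 = 0.4224
φ_{22} = -0.2946 / 0.4224 = -0.697

-0.697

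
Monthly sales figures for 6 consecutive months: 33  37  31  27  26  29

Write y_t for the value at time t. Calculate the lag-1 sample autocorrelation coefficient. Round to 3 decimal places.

0.482

Mean ȳ = (33 + 37 + 31 + 27 + 26 + 29)/6 = 30.5000
Deviations from mean: 2.5000, 6.5000, 0.5000, -3.5000, -4.5000, -1.5000
Σ(y_t−ȳ)(y_{t+1}−ȳ) = (16.2500) + (3.2500) + (-1.7500) + (15.7500) + (6.7500) = 40.2500
Denominator Σ(y_t−ȳ)² = 83.5000
r_1 = 40.2500 / 83.5000 = 0.482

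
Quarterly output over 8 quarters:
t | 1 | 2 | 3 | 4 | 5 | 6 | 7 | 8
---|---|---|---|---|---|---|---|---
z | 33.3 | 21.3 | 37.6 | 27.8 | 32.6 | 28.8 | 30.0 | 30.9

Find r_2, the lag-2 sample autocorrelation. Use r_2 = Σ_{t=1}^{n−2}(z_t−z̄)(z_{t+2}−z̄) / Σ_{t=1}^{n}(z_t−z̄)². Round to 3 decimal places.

Mean z̄ = (33.3 + 21.3 + 37.6 + 27.8 + 32.6 + 28.8 + 30.0 + 30.9)/8 = 30.2875
Deviations from mean: 3.0125, -8.9875, 7.3125, -2.4875, 2.3125, -1.4875, -0.2875, 0.6125
Numerator Σ_{t=1}^{6}(z_t−z̄)(z_{t+2}−z̄) = 63.4197
Denominator Σ(z_t−z̄)² = 157.5288
r_2 = 63.4197 / 157.5288 = 0.403

0.403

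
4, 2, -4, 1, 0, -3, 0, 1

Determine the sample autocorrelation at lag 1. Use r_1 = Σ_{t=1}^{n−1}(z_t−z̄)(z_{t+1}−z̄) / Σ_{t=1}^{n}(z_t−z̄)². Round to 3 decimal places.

-0.075

Mean z̄ = (4 + 2 − 4 + 1 + 0 − 3 + 0 + 1)/8 = 0.1250
Numerator Σ_{t=1}^{7}(z_t−z̄)(z_{t+1}−z̄) = -3.5156
Denominator Σ(z_t−z̄)² = 46.8750
r_1 = -3.5156 / 46.8750 = -0.075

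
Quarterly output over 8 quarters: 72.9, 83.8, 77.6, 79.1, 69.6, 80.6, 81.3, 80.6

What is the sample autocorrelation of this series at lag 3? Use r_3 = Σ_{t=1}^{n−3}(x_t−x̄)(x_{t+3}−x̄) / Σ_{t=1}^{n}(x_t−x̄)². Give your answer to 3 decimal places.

-0.464

Mean x̄ = (72.9 + 83.8 + 77.6 + 79.1 + 69.6 + 80.6 + 81.3 + 80.6)/8 = 78.1875
Σ(x_t−x̄)(x_{t+3}−x̄) = (-4.8248) + (-48.1973) + (-1.4173) + (2.8402) + (-20.7173) = -72.3167
Denominator Σ(x_t−x̄)² = 155.7088
r_3 = -72.3167 / 155.7088 = -0.464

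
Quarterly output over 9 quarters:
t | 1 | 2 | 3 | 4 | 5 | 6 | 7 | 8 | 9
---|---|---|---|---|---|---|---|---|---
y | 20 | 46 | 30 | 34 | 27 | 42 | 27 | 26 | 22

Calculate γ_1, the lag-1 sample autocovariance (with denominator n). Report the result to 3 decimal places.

Mean ȳ = (20 + 46 + 30 + 34 + 27 + 42 + 27 + 26 + 22)/9 = 30.4444
Σ_{t=1}^{8}(y_t−ȳ)(y_{t+1}−ȳ) = -209.9753
γ_1 = -209.9753 / 9 = -23.331

-23.331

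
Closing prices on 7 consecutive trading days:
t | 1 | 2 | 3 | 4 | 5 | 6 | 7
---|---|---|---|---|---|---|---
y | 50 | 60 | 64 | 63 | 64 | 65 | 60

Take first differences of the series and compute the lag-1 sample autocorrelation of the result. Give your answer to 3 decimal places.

First differences Δy: 10, 4, -1, 1, 1, -5
Mean of differences = 1.6667
Numerator Σ(Δy_t−Δȳ)(Δy_{t+1}−Δȳ) = 19.8889
Denominator Σ(Δy_t−Δȳ)² = 127.3333
r_1(Δy) = 19.8889 / 127.3333 = 0.156

0.156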